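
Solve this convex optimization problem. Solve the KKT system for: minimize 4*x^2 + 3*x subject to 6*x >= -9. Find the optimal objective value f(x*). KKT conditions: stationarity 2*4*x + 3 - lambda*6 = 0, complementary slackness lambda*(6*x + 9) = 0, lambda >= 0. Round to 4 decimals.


Step 1: Try lambda = 0 (constraint inactive).
Stationarity: 2*4*x + 3 = 0
x* = -3/(2*4) = -0.375
Check constraint: 6*-0.375 = -2.25 >= -9 -- satisfied.
Step 2: Compute optimal value.
f(x*) = 4*(-0.375)^2 + 3*(-0.375) = -0.5625


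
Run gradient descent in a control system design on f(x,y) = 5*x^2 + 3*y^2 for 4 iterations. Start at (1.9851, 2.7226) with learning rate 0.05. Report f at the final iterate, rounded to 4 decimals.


Gradient descent on f(x,y) = 5*x^2 + 3*y^2.
Starting point: (1.9851, 2.7226), alpha = 0.05
Step 1: grad_x = 2*5*1.9851 = 19.851, grad_y = 2*3*2.7226 = 16.3356
  x_1 = 1.9851 - 0.05*19.851 = 0.9926
  y_1 = 2.7226 - 0.05*16.3356 = 1.9058
Step 2: grad_x = 2*5*0.9926 = 9.9255, grad_y = 2*3*1.9058 = 11.4349
  x_2 = 0.9926 - 0.05*9.9255 = 0.4963
  y_2 = 1.9058 - 0.05*11.4349 = 1.3341
Step 3: grad_x = 2*5*0.4963 = 4.9628, grad_y = 2*3*1.3341 = 8.0044
  x_3 = 0.4963 - 0.05*4.9628 = 0.2481
  y_3 = 1.3341 - 0.05*8.0044 = 0.9339
Step 4: grad_x = 2*5*0.2481 = 2.4814, grad_y = 2*3*0.9339 = 5.6031
  x_4 = 0.2481 - 0.05*2.4814 = 0.1241
  y_4 = 0.9339 - 0.05*5.6031 = 0.6537
f(0.1241, 0.6537) = 5*0.1241^2 + 3*0.6537^2 = 1.3589


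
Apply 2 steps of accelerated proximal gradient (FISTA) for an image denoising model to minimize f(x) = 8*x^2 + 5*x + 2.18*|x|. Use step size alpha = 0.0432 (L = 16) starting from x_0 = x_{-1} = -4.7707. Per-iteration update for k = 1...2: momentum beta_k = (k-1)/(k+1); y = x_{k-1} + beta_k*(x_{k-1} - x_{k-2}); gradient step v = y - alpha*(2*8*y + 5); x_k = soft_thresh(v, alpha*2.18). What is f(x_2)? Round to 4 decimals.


FISTA on f(x) = 8*x^2 + 5*x + 2.18*|x|
L = 16, alpha = 0.0432
Iteration 1: beta = 0.0, y = -4.7707 + 0.0*(-4.7707 + 4.7707) = -4.7707
  grad(y) = -71.3312, v = y - alpha*grad = -1.6892
  prox(v) = soft_thresh(-1.6892, 0.0942) = -1.595
Iteration 2: beta = 0.3333, y = -1.595 + 0.3333*(-1.595 + 4.7707) = -0.5365
  grad(y) = -3.5833, v = y - alpha*grad = -0.3817
  prox(v) = soft_thresh(-0.3817, 0.0942) = -0.2875
f(x_2) = 8*(-0.2875)^2 + 5*(-0.2875) + 2.18*|-0.2875| = -0.1495


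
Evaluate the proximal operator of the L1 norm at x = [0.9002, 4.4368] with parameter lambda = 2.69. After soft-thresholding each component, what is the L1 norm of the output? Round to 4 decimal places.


Soft-thresholding with lambda = 2.69:
prox(0.9002) = sign(0.9002)*max(|0.9002| - 2.69, 0) = 0.0
prox(4.4368) = sign(4.4368)*max(|4.4368| - 2.69, 0) = 1.7468
prox(x) = [0.0, 1.7468]
||prox(x)||_1 = 0.0 + 1.7468 = 1.7468


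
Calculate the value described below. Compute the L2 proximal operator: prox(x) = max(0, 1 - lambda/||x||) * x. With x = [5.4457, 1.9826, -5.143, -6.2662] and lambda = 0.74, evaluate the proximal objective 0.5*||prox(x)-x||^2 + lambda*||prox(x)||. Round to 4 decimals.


Step 1: Compute ||x||.
||x|| = 9.965
Step 2: Compute scaling factor.
scale = max(0, 1 - 0.74/9.965) = 0.9257
Step 3: prox(x) = [5.0413, 1.8354, -4.7611, -5.8009]
||prox(x)|| = 9.225
Step 4: Proximal objective.
0.5*||prox-x||^2 = 0.2738
lambda*||prox|| = 6.8265
Total = 7.1003


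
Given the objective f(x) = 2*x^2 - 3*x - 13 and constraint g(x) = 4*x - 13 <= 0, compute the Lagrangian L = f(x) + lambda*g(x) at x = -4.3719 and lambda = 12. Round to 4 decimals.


Step 1: Evaluate f(x).
f(-4.3719) = 2*(-4.3719)^2 - 3*(-4.3719) - 13 = 38.3427
Step 2: Evaluate g(x).
g(-4.3719) = 4*-4.3719 - 13 = -30.4876
Step 3: Compute Lagrangian.
L = 38.3427 + 12*-30.4876 = -327.5085


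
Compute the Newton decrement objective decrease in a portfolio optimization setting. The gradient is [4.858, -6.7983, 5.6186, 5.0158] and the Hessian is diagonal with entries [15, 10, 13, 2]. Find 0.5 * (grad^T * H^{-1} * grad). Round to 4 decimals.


Step 1: H is diagonal, so H^(-1) * g = [0.3239, -0.6798, 0.4322, 2.5079].
Step 2: g^T H^(-1) g = sum_i g_i^2 / H_ii
  = (4.858)^2/15 + (-6.7983)^2/10 + (5.6186)^2/13 + (5.0158)^2/2
  = 1.5733 + 4.6217 + 2.4284 + 12.5791 = 21.2025
Step 3: Objective decrease = 0.5 * g^T H^(-1) g = 10.6013


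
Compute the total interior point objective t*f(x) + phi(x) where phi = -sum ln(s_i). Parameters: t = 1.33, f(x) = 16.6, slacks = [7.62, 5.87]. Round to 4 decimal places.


Step 1: Compute log-barrier.
ln values: [2.0308, 1.7699]
phi = -(2.0308 + 1.7699) = -3.8006
Step 2: Compute augmented objective.
t*f(x) = 1.33*16.6 = 22.078
Total = 22.078 - 3.8006 = 18.2774


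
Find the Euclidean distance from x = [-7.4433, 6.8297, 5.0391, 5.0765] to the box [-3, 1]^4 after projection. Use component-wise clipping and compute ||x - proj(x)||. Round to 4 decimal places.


Project each component onto [-3, 1].
clip(-7.4433) = -3.0, clip(6.8297) = 1.0, clip(5.0391) = 1.0, clip(5.0765) = 1.0
Projection = [-3.0, 1.0, 1.0, 1.0]
Squared diffs: [19.7429, 33.9854, 16.3143, 16.6179]
Distance = sqrt(86.6605) = 9.3092


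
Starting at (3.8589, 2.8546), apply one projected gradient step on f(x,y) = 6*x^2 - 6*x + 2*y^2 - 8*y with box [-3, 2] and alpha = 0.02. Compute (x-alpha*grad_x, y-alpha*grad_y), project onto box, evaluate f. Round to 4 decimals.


Step 1: Compute gradient at (3.8589, 2.8546).
grad_x = 2*6*3.8589 - 6 = 40.3068
grad_y = 2*2*2.8546 - 8 = 3.4184
Step 2: Gradient step.
x_raw = 3.8589 - 0.02*40.3068 = 3.0528
y_raw = 2.8546 - 0.02*3.4184 = 2.7862
Step 3: Project onto [-3, 2].
x_proj = clip(3.0528) = 2.0
y_proj = clip(2.7862) = 2.0
Step 4: Evaluate f.
f(2.0, 2.0) = 4.0


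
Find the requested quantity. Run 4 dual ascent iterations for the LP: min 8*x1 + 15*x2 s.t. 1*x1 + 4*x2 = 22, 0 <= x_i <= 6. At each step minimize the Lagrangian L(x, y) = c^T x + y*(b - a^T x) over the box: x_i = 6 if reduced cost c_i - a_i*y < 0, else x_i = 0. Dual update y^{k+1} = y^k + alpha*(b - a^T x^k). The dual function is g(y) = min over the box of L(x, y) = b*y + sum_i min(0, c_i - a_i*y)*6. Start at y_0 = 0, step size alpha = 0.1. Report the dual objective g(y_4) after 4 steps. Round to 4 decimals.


Dual ascent for LP: min 8*x1 + 15*x2, 1*x1 + 4*x2 = 22, 0 <= x_i <= 6
Step 1: y^k = 0.0, reduced costs: (8.0, 15.0)
  x^k = (0.0, 0.0), subgradient = b - a^T x = 22.0
  y^{k+1} = 0.0 + 0.1*22.0 = 2.2
Step 2: y^k = 2.2, reduced costs: (5.8, 6.2)
  x^k = (0.0, 0.0), subgradient = b - a^T x = 22.0
  y^{k+1} = 2.2 + 0.1*22.0 = 4.4
Step 3: y^k = 4.4, reduced costs: (3.6, -2.6)
  x^k = (0.0, 6.0), subgradient = b - a^T x = -2.0
  y^{k+1} = 4.4 + 0.1*-2.0 = 4.2
Step 4: y^k = 4.2, reduced costs: (3.8, -1.8)
  x^k = (0.0, 6.0), subgradient = b - a^T x = -2.0
  y^{k+1} = 4.2 + 0.1*-2.0 = 4.0
Dual objective at y_4 = 4.0: reduced costs (4.0, -1.0), box minimizer x = (0.0, 6.0)
g(y_4) = b*y + (c1 - a1*y)*x1 + (c2 - a2*y)*x2 = 22*4.0 + 4.0*0.0 + (-1.0)*6.0 = 88.0 + 0.0 - 6.0 = 82.0


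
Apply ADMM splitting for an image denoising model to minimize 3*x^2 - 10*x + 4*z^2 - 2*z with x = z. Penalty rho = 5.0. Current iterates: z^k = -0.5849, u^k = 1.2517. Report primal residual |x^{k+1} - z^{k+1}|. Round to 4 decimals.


ADMM iteration with rho = 5.0, z^k = -0.5849, u^k = 1.2517
Step 1: x-update.
Minimize 3*x^2 - 10*x + (5.0/2)*(x + 0.5849 + 1.2517)^2
FOC: (2*3 + 5.0)*x = 10 + 5.0*(-0.5849 - 1.2517)
x^{k+1} = 0.0743
Step 2: z-update.
Minimize 4*z^2 - 2*z + (5.0/2)*(0.0743 - z + 1.2517)^2
FOC: (2*4 + 5.0)*z = 2 + 5.0*(0.0743 + 1.2517)
z^{k+1} = 0.6638
Step 3: u-update.
u^{k+1} = 1.2517 + 0.0743 - 0.6638 = 0.6621
Step 4: Primal residual = |0.0743 - 0.6638| = 0.5896


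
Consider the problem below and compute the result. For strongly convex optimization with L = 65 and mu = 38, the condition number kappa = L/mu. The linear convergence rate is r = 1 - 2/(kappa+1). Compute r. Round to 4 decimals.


Step 1: Compute the condition number.
kappa = L/mu = 65/38 = 1.7105
Step 2: Compute the convergence rate.
r = 1 - 2/(kappa + 1) = 1 - 2*mu/(L + mu) = (L - mu)/(L + mu) = 27/103 = 0.2621


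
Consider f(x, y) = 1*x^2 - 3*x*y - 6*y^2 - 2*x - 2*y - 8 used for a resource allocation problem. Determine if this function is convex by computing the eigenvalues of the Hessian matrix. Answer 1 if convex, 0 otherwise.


The Hessian of f(x,y) = 1*x^2 - 3*x*y - 6*y^2 - 2*x - 2*y - 8 is:
H = [[2, -3], [-3, -12]]
Trace = 2 - 12 = -10
Determinant = 2*-12 - (-3)^2 = -33
Discriminant = (-10)^2 - 4*-33 = 232.0
Eigenvalues: lambda_1 = -12.6158, lambda_2 = 2.6158
The function is not convex.

0


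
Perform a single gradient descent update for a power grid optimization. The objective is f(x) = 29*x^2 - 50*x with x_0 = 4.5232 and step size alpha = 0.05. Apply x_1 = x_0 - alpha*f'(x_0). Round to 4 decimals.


We compute the gradient at x_0 and apply the update.
f'(x) = 58*x - 50
f'(4.5232) = 58*4.5232 - 50 = 212.3456
x_1 = 4.5232 - 0.05*212.3456 = -6.0941


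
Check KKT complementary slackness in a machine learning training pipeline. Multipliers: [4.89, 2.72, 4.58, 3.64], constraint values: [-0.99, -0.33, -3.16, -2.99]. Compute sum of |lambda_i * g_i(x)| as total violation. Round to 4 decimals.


KKT complementary slackness check:
lambda_1 * g_1 = 4.89 * -0.99 = -4.8411
lambda_2 * g_2 = 2.72 * -0.33 = -0.8976
lambda_3 * g_3 = 4.58 * -3.16 = -14.4728
lambda_4 * g_4 = 3.64 * -2.99 = -10.8836
Total violation = 4.8411 + 0.8976 + 14.4728 + 10.8836 = 31.0951


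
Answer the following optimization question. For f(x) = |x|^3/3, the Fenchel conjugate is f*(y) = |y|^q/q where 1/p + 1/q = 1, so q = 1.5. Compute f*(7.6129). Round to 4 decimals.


The conjugate exponent q satisfies 1/p + 1/q = 1.
p = 3, so q = 3/(3 - 1) = 1.5
|y|^q = 7.6129^1.5 = 21.0051
f*(7.6129) = 21.0051 / 1.5 = 14.0034


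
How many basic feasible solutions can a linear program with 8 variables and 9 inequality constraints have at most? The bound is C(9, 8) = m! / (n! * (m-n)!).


Each vertex corresponds to some choice of n active constraints out of m, so the number of vertices is at most C(m, n) = m! / (n!(m-n)!).
m = 9, n = 8
Numerator: 9 * 8 * 7 * 6 * 5 * 4 * 3 * 2
Denominator: 8! = 40320
C(9, 8) = 9


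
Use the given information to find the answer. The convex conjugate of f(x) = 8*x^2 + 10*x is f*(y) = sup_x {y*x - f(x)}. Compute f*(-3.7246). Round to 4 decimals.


f*(y) = sup_x {y*x - a*x^2 - b*x} = sup_x {(y-b)*x - a*x^2}
FOC: (y - b) - 2a*x = 0 => x* = (y - b)/(2a)
x* = (-3.7246 - 10)/(2*8) = -0.8578
f*(-3.7246) = (y-b)^2/(4a) = (-3.7246 - 10)^2/(4*8)
= 188.3646/32 = 5.8864


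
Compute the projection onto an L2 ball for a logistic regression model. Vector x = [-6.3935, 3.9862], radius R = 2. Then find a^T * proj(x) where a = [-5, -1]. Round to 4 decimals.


Step 1: Compute ||x|| (intermediates to 6 decimals).
||x|| = sqrt((-6.3935)^2 + 3.9862^2) = 7.534363
Step 2: Project.
Since ||x|| > R, scale = R/||x|| = 2/7.534363 = 0.26545, proj(x) = scale * x
proj(x) = [-1.697155, 1.058137]
Step 3: Dot product.
a^T * proj(x) = -5*(-1.697155) - 1*1.058137 = 7.4276


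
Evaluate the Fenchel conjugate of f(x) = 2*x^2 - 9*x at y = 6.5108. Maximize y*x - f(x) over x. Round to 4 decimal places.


f*(y) = sup_x {y*x - a*x^2 - b*x} = sup_x {(y-b)*x - a*x^2}
FOC: (y - b) - 2a*x = 0 => x* = (y - b)/(2a)
x* = (6.5108 + 9)/(2*2) = 3.8777
f*(6.5108) = (y-b)^2/(4a) = (6.5108 + 9)^2/(4*2)
= 240.5849/8 = 30.0731


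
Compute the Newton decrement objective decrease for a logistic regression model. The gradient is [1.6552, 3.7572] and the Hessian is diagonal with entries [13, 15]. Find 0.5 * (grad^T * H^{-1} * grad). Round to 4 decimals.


Step 1: H is diagonal, so H^(-1) * g = [0.1273, 0.2505].
Step 2: g^T H^(-1) g = sum_i g_i^2 / H_ii
  = (1.6552)^2/13 + (3.7572)^2/15
  = 0.2107 + 0.9411 = 1.1518
Step 3: Objective decrease = 0.5 * g^T H^(-1) g = 0.5759


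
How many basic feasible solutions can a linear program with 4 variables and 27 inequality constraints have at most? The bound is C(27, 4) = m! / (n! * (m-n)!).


Each vertex corresponds to some choice of n active constraints out of m, so the number of vertices is at most C(m, n) = m! / (n!(m-n)!).
m = 27, n = 4
Numerator: 27 * 26 * 25 * 24
Denominator: 4! = 24
C(27, 4) = 17550


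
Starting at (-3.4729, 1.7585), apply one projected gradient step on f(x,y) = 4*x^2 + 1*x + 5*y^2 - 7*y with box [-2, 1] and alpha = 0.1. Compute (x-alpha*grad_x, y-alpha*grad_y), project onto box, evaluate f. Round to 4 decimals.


Step 1: Compute gradient at (-3.4729, 1.7585).
grad_x = 2*4*-3.4729 + 1 = -26.7832
grad_y = 2*5*1.7585 - 7 = 10.585
Step 2: Gradient step.
x_raw = -3.4729 - 0.1*-26.7832 = -0.7946
y_raw = 1.7585 - 0.1*10.585 = 0.7
Step 3: Project onto [-2, 1].
x_proj = clip(-0.7946) = -0.7946
y_proj = clip(0.7) = 0.7
Step 4: Evaluate f.
f(-0.7946, 0.7) = -0.7192


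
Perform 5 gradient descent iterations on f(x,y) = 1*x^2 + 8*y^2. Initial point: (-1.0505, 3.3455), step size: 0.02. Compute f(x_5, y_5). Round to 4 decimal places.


Gradient descent on f(x,y) = 1*x^2 + 8*y^2.
Starting point: (-1.0505, 3.3455), alpha = 0.02
Step 1: grad_x = 2*1*-1.0505 = -2.101, grad_y = 2*8*3.3455 = 53.528
  x_1 = -1.0505 - 0.02*-2.101 = -1.0085
  y_1 = 3.3455 - 0.02*53.528 = 2.2749
Step 2: grad_x = 2*1*-1.0085 = -2.017, grad_y = 2*8*2.2749 = 36.399
  x_2 = -1.0085 - 0.02*-2.017 = -0.9681
  y_2 = 2.2749 - 0.02*36.399 = 1.547
Step 3: grad_x = 2*1*-0.9681 = -1.9363, grad_y = 2*8*1.547 = 24.7513
  x_3 = -0.9681 - 0.02*-1.9363 = -0.9294
  y_3 = 1.547 - 0.02*24.7513 = 1.0519
Step 4: grad_x = 2*1*-0.9294 = -1.8588, grad_y = 2*8*1.0519 = 16.8309
  x_4 = -0.9294 - 0.02*-1.8588 = -0.8922
  y_4 = 1.0519 - 0.02*16.8309 = 0.7153
Step 5: grad_x = 2*1*-0.8922 = -1.7845, grad_y = 2*8*0.7153 = 11.445
  x_5 = -0.8922 - 0.02*-1.7845 = -0.8565
  y_5 = 0.7153 - 0.02*11.445 = 0.4864
f(-0.8565, 0.4864) = 1*(-0.8565)^2 + 8*0.4864^2 = 2.6265


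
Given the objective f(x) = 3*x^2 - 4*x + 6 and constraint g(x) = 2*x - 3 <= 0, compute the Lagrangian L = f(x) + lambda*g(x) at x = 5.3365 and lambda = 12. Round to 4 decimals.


Step 1: Evaluate f(x).
f(5.3365) = 3*5.3365^2 - 4*5.3365 + 6 = 70.0887
Step 2: Evaluate g(x).
g(5.3365) = 2*5.3365 - 3 = 7.673
Step 3: Compute Lagrangian.
L = 70.0887 + 12*7.673 = 162.1647


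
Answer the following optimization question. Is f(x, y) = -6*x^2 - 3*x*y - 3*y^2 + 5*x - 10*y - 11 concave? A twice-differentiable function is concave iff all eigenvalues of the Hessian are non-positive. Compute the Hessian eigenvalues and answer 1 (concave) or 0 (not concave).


The Hessian of f(x,y) = -6*x^2 - 3*x*y - 3*y^2 + 5*x - 10*y - 11 is:
H = [[-12, -3], [-3, -6]]
Trace = -12 - 6 = -18
Determinant = -12*-6 - (-3)^2 = 63
Discriminant = (-18)^2 - 4*63 = 72.0
Eigenvalues: lambda_1 = -13.2426, lambda_2 = -4.7574
The function is concave.

1


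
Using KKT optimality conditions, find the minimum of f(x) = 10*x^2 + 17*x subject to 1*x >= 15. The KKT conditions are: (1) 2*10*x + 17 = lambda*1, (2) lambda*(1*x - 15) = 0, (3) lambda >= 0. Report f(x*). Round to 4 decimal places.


Step 1: Try lambda = 0 (constraint inactive).
x_unc = -17/(2*10) = -0.85
Check: 1*-0.85 = -0.85 < 15 -- violated!
Step 2: Constraint must be active: 1*x = 15
x* = 15/1 = 15.0
lambda = (2*10*15.0 + 17)/1 = 317.0
Step 3: Compute optimal value.
f(x*) = 10*15.0^2 + 17*15.0 = 2505.0


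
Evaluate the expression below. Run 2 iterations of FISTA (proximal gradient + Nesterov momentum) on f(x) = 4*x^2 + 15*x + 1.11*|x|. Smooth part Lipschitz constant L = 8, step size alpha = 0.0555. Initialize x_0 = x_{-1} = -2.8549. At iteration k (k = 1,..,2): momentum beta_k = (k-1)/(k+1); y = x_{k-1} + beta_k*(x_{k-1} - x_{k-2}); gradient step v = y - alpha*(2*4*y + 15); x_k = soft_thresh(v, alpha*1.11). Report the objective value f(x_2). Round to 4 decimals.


FISTA on f(x) = 4*x^2 + 15*x + 1.11*|x|
L = 8, alpha = 0.0555
Iteration 1: beta = 0.0, y = -2.8549 + 0.0*(-2.8549 + 2.8549) = -2.8549
  grad(y) = -7.8392, v = y - alpha*grad = -2.4198
  prox(v) = soft_thresh(-2.4198, 0.0616) = -2.3582
Iteration 2: beta = 0.3333, y = -2.3582 + 0.3333*(-2.3582 + 2.8549) = -2.1927
  grad(y) = -2.5413, v = y - alpha*grad = -2.0516
  prox(v) = soft_thresh(-2.0516, 0.0616) = -1.99
f(x_2) = 4*(-1.99)^2 + 15*(-1.99) + 1.11*|-1.99| = -11.8007


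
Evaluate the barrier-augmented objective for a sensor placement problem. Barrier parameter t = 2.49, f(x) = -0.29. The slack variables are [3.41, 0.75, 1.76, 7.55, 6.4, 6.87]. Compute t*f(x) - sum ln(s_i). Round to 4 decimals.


Step 1: Compute log-barrier.
ln values: [1.2267, -0.2877, 0.5653, 2.0215, 1.8563, 1.9272]
phi = -(1.2267 - 0.2877 + 0.5653 + 2.0215 + 1.8563 + 1.9272) = -7.3094
Step 2: Compute augmented objective.
t*f(x) = 2.49*-0.29 = -0.7221
Total = -0.7221 - 7.3094 = -8.0315


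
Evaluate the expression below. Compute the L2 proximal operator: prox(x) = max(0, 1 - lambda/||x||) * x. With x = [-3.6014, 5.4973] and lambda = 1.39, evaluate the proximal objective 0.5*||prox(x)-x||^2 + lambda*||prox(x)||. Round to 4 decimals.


Step 1: Compute ||x||.
||x|| = 6.5719
Step 2: Compute scaling factor.
scale = max(0, 1 - 1.39/6.5719) = 0.7885
Step 3: prox(x) = [-2.8397, 4.3346]
||prox(x)|| = 5.1819
Step 4: Proximal objective.
0.5*||prox-x||^2 = 0.9661
lambda*||prox|| = 7.2028
Total = 8.1689


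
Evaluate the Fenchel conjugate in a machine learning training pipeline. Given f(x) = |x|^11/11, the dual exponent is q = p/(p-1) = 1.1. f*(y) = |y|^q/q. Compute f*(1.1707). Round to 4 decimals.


The conjugate exponent q satisfies 1/p + 1/q = 1.
p = 11, so q = 11/(11 - 1) = 1.1
|y|^q = 1.1707^1.1 = 1.1893
f*(1.1707) = 1.1893 / 1.1 = 1.0812


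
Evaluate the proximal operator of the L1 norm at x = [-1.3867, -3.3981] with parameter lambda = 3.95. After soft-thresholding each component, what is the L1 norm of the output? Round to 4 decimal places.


Soft-thresholding with lambda = 3.95:
prox(-1.3867) = sign(-1.3867)*max(|-1.3867| - 3.95, 0) = 0.0
prox(-3.3981) = sign(-3.3981)*max(|-3.3981| - 3.95, 0) = 0.0
prox(x) = [0.0, 0.0]
||prox(x)||_1 = 0.0 + 0.0 = 0.0


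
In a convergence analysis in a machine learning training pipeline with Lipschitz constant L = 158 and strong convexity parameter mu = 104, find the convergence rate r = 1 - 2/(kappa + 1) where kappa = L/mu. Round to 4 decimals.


Step 1: Compute the condition number.
kappa = L/mu = 158/104 = 1.5192
Step 2: Compute the convergence rate.
r = 1 - 2/(kappa + 1) = 1 - 2*mu/(L + mu) = (L - mu)/(L + mu) = 54/262 = 0.2061


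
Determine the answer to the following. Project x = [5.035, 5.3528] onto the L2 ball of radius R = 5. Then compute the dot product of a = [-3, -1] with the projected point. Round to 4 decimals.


Step 1: Compute ||x|| (intermediates to 6 decimals).
||x|| = sqrt(5.035^2 + 5.3528^2) = 7.34872
Step 2: Project.
Since ||x|| > R, scale = R/||x|| = 5/7.34872 = 0.680391, proj(x) = scale * x
proj(x) = [3.425769, 3.641997]
Step 3: Dot product.
a^T * proj(x) = -3*3.425769 - 1*3.641997 = -13.9193


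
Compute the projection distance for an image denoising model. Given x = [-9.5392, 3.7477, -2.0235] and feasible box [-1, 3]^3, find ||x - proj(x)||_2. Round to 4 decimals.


Project each component onto [-1, 3].
clip(-9.5392) = -1.0, clip(3.7477) = 3.0, clip(-2.0235) = -1.0
Projection = [-1.0, 3.0, -1.0]
Squared diffs: [72.9179, 0.5591, 1.0476]
Distance = sqrt(74.5246) = 8.6328


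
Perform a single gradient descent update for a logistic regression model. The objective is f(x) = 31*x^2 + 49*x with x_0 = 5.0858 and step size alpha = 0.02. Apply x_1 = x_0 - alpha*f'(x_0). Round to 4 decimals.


We compute the gradient at x_0 and apply the update.
f'(x) = 62*x + 49
f'(5.0858) = 62*5.0858 + 49 = 364.3196
x_1 = 5.0858 - 0.02*364.3196 = -2.2006


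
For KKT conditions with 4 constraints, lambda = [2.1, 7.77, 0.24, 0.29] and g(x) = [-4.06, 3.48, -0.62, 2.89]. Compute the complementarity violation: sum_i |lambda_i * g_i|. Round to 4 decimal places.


KKT complementary slackness check:
lambda_1 * g_1 = 2.1 * -4.06 = -8.526
lambda_2 * g_2 = 7.77 * 3.48 = 27.0396
lambda_3 * g_3 = 0.24 * -0.62 = -0.1488
lambda_4 * g_4 = 0.29 * 2.89 = 0.8381
Total violation = 8.526 + 27.0396 + 0.1488 + 0.8381 = 36.5525


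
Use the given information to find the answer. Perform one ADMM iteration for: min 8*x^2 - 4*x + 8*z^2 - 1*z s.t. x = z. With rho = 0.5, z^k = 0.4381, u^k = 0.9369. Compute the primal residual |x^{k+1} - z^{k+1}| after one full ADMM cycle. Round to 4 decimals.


ADMM iteration with rho = 0.5, z^k = 0.4381, u^k = 0.9369
Step 1: x-update.
Minimize 8*x^2 - 4*x + (0.5/2)*(x - 0.4381 + 0.9369)^2
FOC: (2*8 + 0.5)*x = 4 + 0.5*(0.4381 - 0.9369)
x^{k+1} = 0.2273
Step 2: z-update.
Minimize 8*z^2 - 1*z + (0.5/2)*(0.2273 - z + 0.9369)^2
FOC: (2*8 + 0.5)*z = 1 + 0.5*(0.2273 + 0.9369)
z^{k+1} = 0.0959
Step 3: u-update.
u^{k+1} = 0.9369 + 0.2273 - 0.0959 = 1.0683
Step 4: Primal residual = |0.2273 - 0.0959| = 0.1314


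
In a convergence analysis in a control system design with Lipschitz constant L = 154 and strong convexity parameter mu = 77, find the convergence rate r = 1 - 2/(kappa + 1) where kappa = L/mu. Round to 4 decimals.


Step 1: Compute the condition number.
kappa = L/mu = 154/77 = 2.0
Step 2: Compute the convergence rate.
r = 1 - 2/(kappa + 1) = 1 - 2*mu/(L + mu) = (L - mu)/(L + mu) = 77/231 = 0.3333


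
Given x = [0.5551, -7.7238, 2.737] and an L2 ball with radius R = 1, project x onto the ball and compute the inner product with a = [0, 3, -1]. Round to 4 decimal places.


Step 1: Compute ||x|| (intermediates to 6 decimals).
||x|| = sqrt(0.5551^2 + (-7.7238)^2 + 2.737^2) = 8.213184
Step 2: Project.
Since ||x|| > R, scale = R/||x|| = 1/8.213184 = 0.121755, proj(x) = scale * x
proj(x) = [0.067586, -0.940411, 0.333243]
Step 3: Dot product.
a^T * proj(x) = 0*0.067586 + 3*(-0.940411) - 1*0.333243 = -3.1545


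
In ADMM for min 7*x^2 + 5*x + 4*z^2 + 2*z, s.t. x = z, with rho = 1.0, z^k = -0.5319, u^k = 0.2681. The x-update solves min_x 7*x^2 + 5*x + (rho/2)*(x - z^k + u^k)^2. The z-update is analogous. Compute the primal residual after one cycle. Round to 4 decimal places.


ADMM iteration with rho = 1.0, z^k = -0.5319, u^k = 0.2681
Step 1: x-update.
Minimize 7*x^2 + 5*x + (1.0/2)*(x + 0.5319 + 0.2681)^2
FOC: (2*7 + 1.0)*x = -5 + 1.0*(-0.5319 - 0.2681)
x^{k+1} = -0.3867
Step 2: z-update.
Minimize 4*z^2 + 2*z + (1.0/2)*(-0.3867 - z + 0.2681)^2
FOC: (2*4 + 1.0)*z = -2 + 1.0*(-0.3867 + 0.2681)
z^{k+1} = -0.2354
Step 3: u-update.
u^{k+1} = 0.2681 - 0.3867 + 0.2354 = 0.1168
Step 4: Primal residual = |-0.3867 + 0.2354| = 0.1513


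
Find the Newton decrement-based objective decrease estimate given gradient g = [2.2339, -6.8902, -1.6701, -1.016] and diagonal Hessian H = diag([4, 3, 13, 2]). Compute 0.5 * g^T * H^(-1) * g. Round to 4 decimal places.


Step 1: H is diagonal, so H^(-1) * g = [0.5585, -2.2967, -0.1285, -0.508].
Step 2: g^T H^(-1) g = sum_i g_i^2 / H_ii
  = (2.2339)^2/4 + (-6.8902)^2/3 + (-1.6701)^2/13 + (-1.016)^2/2
  = 1.2476 + 15.825 + 0.2146 + 0.5161 = 17.8032
Step 3: Objective decrease = 0.5 * g^T H^(-1) g = 8.9016


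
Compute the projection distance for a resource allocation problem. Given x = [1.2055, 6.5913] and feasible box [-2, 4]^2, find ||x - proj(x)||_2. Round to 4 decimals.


Project each component onto [-2, 4].
clip(1.2055) = 1.2055, clip(6.5913) = 4.0
Projection = [1.2055, 4.0]
Squared diffs: [0.0, 6.7148]
Distance = sqrt(6.7148) = 2.5913


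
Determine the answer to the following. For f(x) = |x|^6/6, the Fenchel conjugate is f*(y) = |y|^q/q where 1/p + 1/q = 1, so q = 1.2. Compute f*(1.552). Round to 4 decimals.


The conjugate exponent q satisfies 1/p + 1/q = 1.
p = 6, so q = 6/(6 - 1) = 1.2
|y|^q = 1.552^1.2 = 1.6946
f*(1.552) = 1.6946 / 1.2 = 1.4122


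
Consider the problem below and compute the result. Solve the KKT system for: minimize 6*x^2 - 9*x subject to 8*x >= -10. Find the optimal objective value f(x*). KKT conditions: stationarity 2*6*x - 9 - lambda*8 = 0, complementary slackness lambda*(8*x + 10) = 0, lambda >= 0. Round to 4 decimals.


Step 1: Try lambda = 0 (constraint inactive).
Stationarity: 2*6*x - 9 = 0
x* = 9/(2*6) = 0.75
Check constraint: 8*0.75 = 6.0 >= -10 -- satisfied.
Step 2: Compute optimal value.
f(x*) = 6*0.75^2 - 9*0.75 = -3.375


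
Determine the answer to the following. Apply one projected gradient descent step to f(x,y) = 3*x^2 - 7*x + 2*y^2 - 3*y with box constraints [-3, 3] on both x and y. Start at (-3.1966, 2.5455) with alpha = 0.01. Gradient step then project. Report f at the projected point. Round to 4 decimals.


Step 1: Compute gradient at (-3.1966, 2.5455).
grad_x = 2*3*-3.1966 - 7 = -26.1796
grad_y = 2*2*2.5455 - 3 = 7.182
Step 2: Gradient step.
x_raw = -3.1966 - 0.01*-26.1796 = -2.9348
y_raw = 2.5455 - 0.01*7.182 = 2.4737
Step 3: Project onto [-3, 3].
x_proj = clip(-2.9348) = -2.9348
y_proj = clip(2.4737) = 2.4737
Step 4: Evaluate f.
f(-2.9348, 2.4737) = 51.2


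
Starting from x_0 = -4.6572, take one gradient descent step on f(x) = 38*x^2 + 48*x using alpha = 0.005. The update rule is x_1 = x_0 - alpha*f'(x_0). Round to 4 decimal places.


We compute the gradient at x_0 and apply the update.
f'(x) = 76*x + 48
f'(-4.6572) = 76*-4.6572 + 48 = -305.9472
x_1 = -4.6572 - 0.005*-305.9472 = -3.1275


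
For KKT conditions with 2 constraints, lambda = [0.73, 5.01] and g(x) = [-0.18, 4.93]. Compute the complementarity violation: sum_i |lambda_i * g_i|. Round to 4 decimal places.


KKT complementary slackness check:
lambda_1 * g_1 = 0.73 * -0.18 = -0.1314
lambda_2 * g_2 = 5.01 * 4.93 = 24.6993
Total violation = 0.1314 + 24.6993 = 24.8307


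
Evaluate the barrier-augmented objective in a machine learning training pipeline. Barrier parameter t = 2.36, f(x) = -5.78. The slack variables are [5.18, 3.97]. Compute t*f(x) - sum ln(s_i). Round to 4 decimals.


Step 1: Compute log-barrier.
ln values: [1.6448, 1.3788]
phi = -(1.6448 + 1.3788) = -3.0236
Step 2: Compute augmented objective.
t*f(x) = 2.36*-5.78 = -13.6408
Total = -13.6408 - 3.0236 = -16.6644


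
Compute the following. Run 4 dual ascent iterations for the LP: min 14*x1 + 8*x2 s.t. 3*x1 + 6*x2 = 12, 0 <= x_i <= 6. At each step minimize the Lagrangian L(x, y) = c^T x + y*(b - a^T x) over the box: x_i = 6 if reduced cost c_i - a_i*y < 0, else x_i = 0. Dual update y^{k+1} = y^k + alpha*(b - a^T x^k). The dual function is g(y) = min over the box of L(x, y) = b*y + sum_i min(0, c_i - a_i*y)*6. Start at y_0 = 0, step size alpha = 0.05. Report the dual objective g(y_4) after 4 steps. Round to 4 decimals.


Dual ascent for LP: min 14*x1 + 8*x2, 3*x1 + 6*x2 = 12, 0 <= x_i <= 6
Step 1: y^k = 0.0, reduced costs: (14.0, 8.0)
  x^k = (0.0, 0.0), subgradient = b - a^T x = 12.0
  y^{k+1} = 0.0 + 0.05*12.0 = 0.6
Step 2: y^k = 0.6, reduced costs: (12.2, 4.4)
  x^k = (0.0, 0.0), subgradient = b - a^T x = 12.0
  y^{k+1} = 0.6 + 0.05*12.0 = 1.2
Step 3: y^k = 1.2, reduced costs: (10.4, 0.8)
  x^k = (0.0, 0.0), subgradient = b - a^T x = 12.0
  y^{k+1} = 1.2 + 0.05*12.0 = 1.8
Step 4: y^k = 1.8, reduced costs: (8.6, -2.8)
  x^k = (0.0, 6.0), subgradient = b - a^T x = -24.0
  y^{k+1} = 1.8 + 0.05*-24.0 = 0.6
Dual objective at y_4 = 0.6: reduced costs (12.2, 4.4), box minimizer x = (0.0, 0.0)
g(y_4) = b*y + (c1 - a1*y)*x1 + (c2 - a2*y)*x2 = 12*0.6 + 12.2*0.0 + 4.4*0.0 = 7.2 + 0.0 + 0.0 = 7.2


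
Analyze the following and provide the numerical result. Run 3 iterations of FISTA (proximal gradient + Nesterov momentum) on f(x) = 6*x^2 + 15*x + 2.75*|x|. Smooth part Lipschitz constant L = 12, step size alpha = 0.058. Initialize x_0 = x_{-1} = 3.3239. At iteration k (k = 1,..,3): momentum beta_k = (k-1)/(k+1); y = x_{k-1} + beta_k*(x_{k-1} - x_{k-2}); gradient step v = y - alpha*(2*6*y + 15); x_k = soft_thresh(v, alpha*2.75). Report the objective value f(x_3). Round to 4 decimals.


FISTA on f(x) = 6*x^2 + 15*x + 2.75*|x|
L = 12, alpha = 0.058
Iteration 1: beta = 0.0, y = 3.3239 + 0.0*(3.3239 - 3.3239) = 3.3239
  grad(y) = 54.8868, v = y - alpha*grad = 0.1405
  prox(v) = soft_thresh(0.1405, 0.1595) = 0.0
Iteration 2: beta = 0.3333, y = 0.0 + 0.3333*(0.0 - 3.3239) = -1.108
  grad(y) = 1.7044, v = y - alpha*grad = -1.2068
  prox(v) = soft_thresh(-1.2068, 0.1595) = -1.0473
Iteration 3: beta = 0.5, y = -1.0473 + 0.5*(-1.0473 - 0.0) = -1.571
  grad(y) = -3.8518, v = y - alpha*grad = -1.3476
  prox(v) = soft_thresh(-1.3476, 0.1595) = -1.1881
f(x_3) = 6*(-1.1881)^2 + 15*(-1.1881) + 2.75*|-1.1881| = -6.0848


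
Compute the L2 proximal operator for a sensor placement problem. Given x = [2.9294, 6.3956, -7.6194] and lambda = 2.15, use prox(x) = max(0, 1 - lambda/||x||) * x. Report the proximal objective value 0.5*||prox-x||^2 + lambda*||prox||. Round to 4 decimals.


Step 1: Compute ||x||.
||x|| = 10.3702
Step 2: Compute scaling factor.
scale = max(0, 1 - 2.15/10.3702) = 0.7927
Step 3: prox(x) = [2.3221, 5.0696, -6.0397]
||prox(x)|| = 8.2202
Step 4: Proximal objective.
0.5*||prox-x||^2 = 2.3113
lambda*||prox|| = 17.6734
Total = 19.9846


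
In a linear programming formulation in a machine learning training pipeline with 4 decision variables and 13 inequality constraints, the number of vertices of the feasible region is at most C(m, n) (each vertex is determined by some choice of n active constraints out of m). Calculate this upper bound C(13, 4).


Each vertex corresponds to some choice of n active constraints out of m, so the number of vertices is at most C(m, n) = m! / (n!(m-n)!).
m = 13, n = 4
Numerator: 13 * 12 * 11 * 10
Denominator: 4! = 24
C(13, 4) = 715


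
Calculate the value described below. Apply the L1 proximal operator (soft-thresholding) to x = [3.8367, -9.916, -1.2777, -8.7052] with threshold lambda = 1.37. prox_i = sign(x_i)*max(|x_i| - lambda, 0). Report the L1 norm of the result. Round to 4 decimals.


Soft-thresholding with lambda = 1.37:
prox(3.8367) = sign(3.8367)*max(|3.8367| - 1.37, 0) = 2.4667
prox(-9.916) = sign(-9.916)*max(|-9.916| - 1.37, 0) = -8.546
prox(-1.2777) = sign(-1.2777)*max(|-1.2777| - 1.37, 0) = 0.0
prox(-8.7052) = sign(-8.7052)*max(|-8.7052| - 1.37, 0) = -7.3352
prox(x) = [2.4667, -8.546, 0.0, -7.3352]
||prox(x)||_1 = 2.4667 + 8.546 + 0.0 + 7.3352 = 18.3479


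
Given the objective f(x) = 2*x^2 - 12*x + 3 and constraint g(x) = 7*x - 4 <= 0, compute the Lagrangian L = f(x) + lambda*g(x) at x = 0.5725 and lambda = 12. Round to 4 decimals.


Step 1: Evaluate f(x).
f(0.5725) = 2*0.5725^2 - 12*0.5725 + 3 = -3.2145
Step 2: Evaluate g(x).
g(0.5725) = 7*0.5725 - 4 = 0.0075
Step 3: Compute Lagrangian.
L = -3.2145 + 12*0.0075 = -3.1245


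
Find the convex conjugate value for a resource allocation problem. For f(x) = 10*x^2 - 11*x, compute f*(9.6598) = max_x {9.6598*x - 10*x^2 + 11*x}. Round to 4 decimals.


f*(y) = sup_x {y*x - a*x^2 - b*x} = sup_x {(y-b)*x - a*x^2}
FOC: (y - b) - 2a*x = 0 => x* = (y - b)/(2a)
x* = (9.6598 + 11)/(2*10) = 1.033
f*(9.6598) = (y-b)^2/(4a) = (9.6598 + 11)^2/(4*10)
= 426.8273/40 = 10.6707


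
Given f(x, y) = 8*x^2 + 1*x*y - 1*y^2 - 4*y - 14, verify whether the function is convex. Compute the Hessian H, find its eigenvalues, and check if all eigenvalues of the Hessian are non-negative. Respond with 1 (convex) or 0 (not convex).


The Hessian of f(x,y) = 8*x^2 + 1*x*y - 1*y^2 - 4*y - 14 is:
H = [[16, 1], [1, -2]]
Trace = 16 - 2 = 14
Determinant = 16*-2 - (1)^2 = -33
Discriminant = (14)^2 - 4*-33 = 328.0
Eigenvalues: lambda_1 = -2.0554, lambda_2 = 16.0554
The function is not convex.

0


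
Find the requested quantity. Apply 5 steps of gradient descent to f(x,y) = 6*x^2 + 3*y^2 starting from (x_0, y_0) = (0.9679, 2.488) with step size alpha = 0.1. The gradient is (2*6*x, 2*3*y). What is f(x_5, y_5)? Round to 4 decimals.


Gradient descent on f(x,y) = 6*x^2 + 3*y^2.
Starting point: (0.9679, 2.488), alpha = 0.1
Step 1: grad_x = 2*6*0.9679 = 11.6148, grad_y = 2*3*2.488 = 14.928
  x_1 = 0.9679 - 0.1*11.6148 = -0.1936
  y_1 = 2.488 - 0.1*14.928 = 0.9952
Step 2: grad_x = 2*6*-0.1936 = -2.323, grad_y = 2*3*0.9952 = 5.9712
  x_2 = -0.1936 - 0.1*-2.323 = 0.0387
  y_2 = 0.9952 - 0.1*5.9712 = 0.3981
Step 3: grad_x = 2*6*0.0387 = 0.4646, grad_y = 2*3*0.3981 = 2.3885
  x_3 = 0.0387 - 0.1*0.4646 = -0.0077
  y_3 = 0.3981 - 0.1*2.3885 = 0.1592
Step 4: grad_x = 2*6*-0.0077 = -0.0929, grad_y = 2*3*0.1592 = 0.9554
  x_4 = -0.0077 - 0.1*-0.0929 = 0.0015
  y_4 = 0.1592 - 0.1*0.9554 = 0.0637
Step 5: grad_x = 2*6*0.0015 = 0.0186, grad_y = 2*3*0.0637 = 0.3822
  x_5 = 0.0015 - 0.1*0.0186 = -0.0003
  y_5 = 0.0637 - 0.1*0.3822 = 0.0255
f(-0.0003, 0.0255) = 6*(-0.0003)^2 + 3*0.0255^2 = 0.0019


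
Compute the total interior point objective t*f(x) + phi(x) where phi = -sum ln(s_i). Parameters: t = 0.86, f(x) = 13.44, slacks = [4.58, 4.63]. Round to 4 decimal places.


Step 1: Compute log-barrier.
ln values: [1.5217, 1.5326]
phi = -(1.5217 + 1.5326) = -3.0543
Step 2: Compute augmented objective.
t*f(x) = 0.86*13.44 = 11.5584
Total = 11.5584 - 3.0543 = 8.5041


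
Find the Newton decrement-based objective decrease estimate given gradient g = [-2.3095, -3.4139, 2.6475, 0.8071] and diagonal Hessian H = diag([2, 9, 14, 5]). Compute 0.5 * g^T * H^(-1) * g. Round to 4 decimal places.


Step 1: H is diagonal, so H^(-1) * g = [-1.1548, -0.3793, 0.1891, 0.1614].
Step 2: g^T H^(-1) g = sum_i g_i^2 / H_ii
  = (-2.3095)^2/2 + (-3.4139)^2/9 + (2.6475)^2/14 + (0.8071)^2/5
  = 2.6669 + 1.295 + 0.5007 + 0.1303 = 4.5928
Step 3: Objective decrease = 0.5 * g^T H^(-1) g = 2.2964


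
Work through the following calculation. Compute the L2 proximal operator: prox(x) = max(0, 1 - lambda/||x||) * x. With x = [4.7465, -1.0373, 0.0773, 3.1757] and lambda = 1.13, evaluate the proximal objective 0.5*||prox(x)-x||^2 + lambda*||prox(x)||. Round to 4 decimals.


Step 1: Compute ||x||.
||x|| = 5.8049
Step 2: Compute scaling factor.
scale = max(0, 1 - 1.13/5.8049) = 0.8053
Step 3: prox(x) = [3.8225, -0.8354, 0.0623, 2.5575]
||prox(x)|| = 4.6749
Step 4: Proximal objective.
0.5*||prox-x||^2 = 0.6385
lambda*||prox|| = 5.2826
Total = 5.921


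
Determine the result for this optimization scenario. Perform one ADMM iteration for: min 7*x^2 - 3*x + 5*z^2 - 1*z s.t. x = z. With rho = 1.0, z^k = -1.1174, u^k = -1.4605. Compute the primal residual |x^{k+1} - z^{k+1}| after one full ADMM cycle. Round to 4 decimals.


ADMM iteration with rho = 1.0, z^k = -1.1174, u^k = -1.4605
Step 1: x-update.
Minimize 7*x^2 - 3*x + (1.0/2)*(x + 1.1174 - 1.4605)^2
FOC: (2*7 + 1.0)*x = 3 + 1.0*(-1.1174 + 1.4605)
x^{k+1} = 0.2229
Step 2: z-update.
Minimize 5*z^2 - 1*z + (1.0/2)*(0.2229 - z - 1.4605)^2
FOC: (2*5 + 1.0)*z = 1 + 1.0*(0.2229 - 1.4605)
z^{k+1} = -0.0216
Step 3: u-update.
u^{k+1} = -1.4605 + 0.2229 + 0.0216 = -1.216
Step 4: Primal residual = |0.2229 + 0.0216| = 0.2445


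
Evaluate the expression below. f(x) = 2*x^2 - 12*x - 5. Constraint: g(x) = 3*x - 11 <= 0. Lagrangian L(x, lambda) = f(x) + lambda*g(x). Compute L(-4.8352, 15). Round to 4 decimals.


Step 1: Evaluate f(x).
f(-4.8352) = 2*(-4.8352)^2 - 12*(-4.8352) - 5 = 99.7807
Step 2: Evaluate g(x).
g(-4.8352) = 3*-4.8352 - 11 = -25.5056
Step 3: Compute Lagrangian.
L = 99.7807 + 15*-25.5056 = -282.8033


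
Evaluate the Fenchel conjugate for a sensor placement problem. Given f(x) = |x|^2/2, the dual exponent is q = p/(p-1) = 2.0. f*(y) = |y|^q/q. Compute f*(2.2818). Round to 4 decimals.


The conjugate exponent q satisfies 1/p + 1/q = 1.
p = 2, so q = 2/(2 - 1) = 2.0
|y|^q = 2.2818^2.0 = 5.2066
f*(2.2818) = 5.2066 / 2.0 = 2.6033


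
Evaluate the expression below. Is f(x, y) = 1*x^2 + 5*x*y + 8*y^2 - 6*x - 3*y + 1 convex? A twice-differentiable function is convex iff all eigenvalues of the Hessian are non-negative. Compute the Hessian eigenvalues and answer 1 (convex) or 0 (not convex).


The Hessian of f(x,y) = 1*x^2 + 5*x*y + 8*y^2 - 6*x - 3*y + 1 is:
H = [[2, 5], [5, 16]]
Trace = 2 + 16 = 18
Determinant = 2*16 - (5)^2 = 7
Discriminant = (18)^2 - 4*7 = 296.0
Eigenvalues: lambda_1 = 0.3977, lambda_2 = 17.6023
The function is convex.

1


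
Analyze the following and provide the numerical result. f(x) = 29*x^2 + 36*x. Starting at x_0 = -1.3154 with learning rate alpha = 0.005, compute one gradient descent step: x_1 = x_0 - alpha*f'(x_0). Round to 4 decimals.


We compute the gradient at x_0 and apply the update.
f'(x) = 58*x + 36
f'(-1.3154) = 58*-1.3154 + 36 = -40.2932
x_1 = -1.3154 - 0.005*-40.2932 = -1.1139


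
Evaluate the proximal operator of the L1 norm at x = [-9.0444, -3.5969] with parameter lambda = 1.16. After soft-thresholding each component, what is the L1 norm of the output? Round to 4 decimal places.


Soft-thresholding with lambda = 1.16:
prox(-9.0444) = sign(-9.0444)*max(|-9.0444| - 1.16, 0) = -7.8844
prox(-3.5969) = sign(-3.5969)*max(|-3.5969| - 1.16, 0) = -2.4369
prox(x) = [-7.8844, -2.4369]
||prox(x)||_1 = 7.8844 + 2.4369 = 10.3213


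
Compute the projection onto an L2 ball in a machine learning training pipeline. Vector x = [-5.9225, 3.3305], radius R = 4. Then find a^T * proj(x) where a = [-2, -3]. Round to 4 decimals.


Step 1: Compute ||x|| (intermediates to 6 decimals).
||x|| = sqrt((-5.9225)^2 + 3.3305^2) = 6.794721
Step 2: Project.
Since ||x|| > R, scale = R/||x|| = 4/6.794721 = 0.588692, proj(x) = scale * x
proj(x) = [-3.486528, 1.960639]
Step 3: Dot product.
a^T * proj(x) = -2*(-3.486528) - 3*1.960639 = 1.0911


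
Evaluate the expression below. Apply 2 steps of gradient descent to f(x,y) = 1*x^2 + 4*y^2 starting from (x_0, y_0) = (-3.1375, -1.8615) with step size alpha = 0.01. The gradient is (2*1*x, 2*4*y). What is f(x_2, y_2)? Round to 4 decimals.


Gradient descent on f(x,y) = 1*x^2 + 4*y^2.
Starting point: (-3.1375, -1.8615), alpha = 0.01
Step 1: grad_x = 2*1*-3.1375 = -6.275, grad_y = 2*4*-1.8615 = -14.892
  x_1 = -3.1375 - 0.01*-6.275 = -3.0748
  y_1 = -1.8615 - 0.01*-14.892 = -1.7126
Step 2: grad_x = 2*1*-3.0748 = -6.1495, grad_y = 2*4*-1.7126 = -13.7006
  x_2 = -3.0748 - 0.01*-6.1495 = -3.0133
  y_2 = -1.7126 - 0.01*-13.7006 = -1.5756
f(-3.0133, -1.5756) = 1*(-3.0133)^2 + 4*(-1.5756)^2 = 19.0094


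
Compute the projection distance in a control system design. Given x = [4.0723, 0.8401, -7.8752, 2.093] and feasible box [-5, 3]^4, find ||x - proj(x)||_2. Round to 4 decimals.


Project each component onto [-5, 3].
clip(4.0723) = 3.0, clip(0.8401) = 0.8401, clip(-7.8752) = -5.0, clip(2.093) = 2.093
Projection = [3.0, 0.8401, -5.0, 2.093]
Squared diffs: [1.1498, 0.0, 8.2668, 0.0]
Distance = sqrt(9.4166) = 3.0686


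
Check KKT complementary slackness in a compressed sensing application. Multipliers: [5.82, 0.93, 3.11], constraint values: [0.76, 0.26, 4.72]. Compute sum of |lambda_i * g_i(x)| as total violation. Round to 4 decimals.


KKT complementary slackness check:
lambda_1 * g_1 = 5.82 * 0.76 = 4.4232
lambda_2 * g_2 = 0.93 * 0.26 = 0.2418
lambda_3 * g_3 = 3.11 * 4.72 = 14.6792
Total violation = 4.4232 + 0.2418 + 14.6792 = 19.3442


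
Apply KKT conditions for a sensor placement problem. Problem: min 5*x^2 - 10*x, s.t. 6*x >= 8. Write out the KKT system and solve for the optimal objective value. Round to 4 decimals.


Step 1: Try lambda = 0 (constraint inactive).
x_unc = 10/(2*5) = 1.0
Check: 6*1.0 = 6.0 < 8 -- violated!
Step 2: Constraint must be active: 6*x = 8
x* = 8/6 = 4/3 = 1.3333 (rounded; the exact value 4/3 is used below)
lambda = (2*5*(4/3) - 10)/6 = 0.5556
Step 3: Compute optimal value.
f(x*) = 5*(4/3)^2 - 10*(4/3) = -4.4444


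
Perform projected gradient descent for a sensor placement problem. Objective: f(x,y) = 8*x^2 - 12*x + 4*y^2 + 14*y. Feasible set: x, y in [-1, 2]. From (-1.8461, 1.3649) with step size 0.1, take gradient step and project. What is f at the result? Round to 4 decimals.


Step 1: Compute gradient at (-1.8461, 1.3649).
grad_x = 2*8*-1.8461 - 12 = -41.5376
grad_y = 2*4*1.3649 + 14 = 24.9192
Step 2: Gradient step.
x_raw = -1.8461 - 0.1*-41.5376 = 2.3077
y_raw = 1.3649 - 0.1*24.9192 = -1.127
Step 3: Project onto [-1, 2].
x_proj = clip(2.3077) = 2.0
y_proj = clip(-1.127) = -1.0
Step 4: Evaluate f.
f(2.0, -1.0) = -2.0


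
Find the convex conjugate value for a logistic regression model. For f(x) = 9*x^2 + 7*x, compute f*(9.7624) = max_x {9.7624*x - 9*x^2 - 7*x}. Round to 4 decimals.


f*(y) = sup_x {y*x - a*x^2 - b*x} = sup_x {(y-b)*x - a*x^2}
FOC: (y - b) - 2a*x = 0 => x* = (y - b)/(2a)
x* = (9.7624 - 7)/(2*9) = 0.1535
f*(9.7624) = (y-b)^2/(4a) = (9.7624 - 7)^2/(4*9)
= 7.6309/36 = 0.212
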